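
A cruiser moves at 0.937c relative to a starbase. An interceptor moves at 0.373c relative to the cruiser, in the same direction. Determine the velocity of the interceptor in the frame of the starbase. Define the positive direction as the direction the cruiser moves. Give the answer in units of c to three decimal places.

With v = 0.937 and u' = 0.373 (in units of c),
u = (u' + v)/(1 + u'v/c²):
u = (0.373 + 0.937) / (1 + 0.373·0.937) = 1.3100/1.3495 = 0.9707

0.971c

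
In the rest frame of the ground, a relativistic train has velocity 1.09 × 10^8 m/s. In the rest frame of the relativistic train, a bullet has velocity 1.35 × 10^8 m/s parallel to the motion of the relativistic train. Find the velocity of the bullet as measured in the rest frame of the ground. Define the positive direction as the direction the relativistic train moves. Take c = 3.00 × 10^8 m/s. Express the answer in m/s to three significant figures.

2.10 × 10^8 m/s

In units of c (dividing by 3.00 × 10^8 m/s): v = 0.363, u' = 0.450.
u = (u' + v)/(1 + u'v/c²):
u = (0.450 + 0.363) / (1 + 0.450·0.363) = 0.8133/1.1635 = 0.6990
(Galilean addition would give +0.813c.)
Converting back: u = 0.6990 × 3.00 × 10^8 m/s.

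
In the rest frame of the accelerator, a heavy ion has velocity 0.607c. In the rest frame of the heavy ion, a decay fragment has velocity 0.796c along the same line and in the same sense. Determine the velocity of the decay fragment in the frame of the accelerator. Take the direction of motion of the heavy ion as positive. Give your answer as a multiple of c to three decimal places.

0.946c

With v = 0.607 and u' = 0.796 (in units of c),
u = (u' + v)/(1 + u'v/c²):
u = (0.796 + 0.607) / (1 + 0.796·0.607) = 1.4030/1.4832 = 0.9459
(Galilean addition would give +1.403c, exceeding c.)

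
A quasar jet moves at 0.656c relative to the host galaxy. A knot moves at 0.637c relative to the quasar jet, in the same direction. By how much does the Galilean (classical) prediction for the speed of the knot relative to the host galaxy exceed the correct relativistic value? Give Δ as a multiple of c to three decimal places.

Galilean: u_cl = 0.637 + 0.656 = 1.2930.
Relativistic: u_rel = (0.637 + 0.656) / (1 + 0.637·0.656) = 1.2930/1.4179 = 0.9119.
Δ = 1.2930 − 0.9119 = 0.3811.
(The classical prediction exceeds c; the relativistic result does not.)

Δ = 0.381c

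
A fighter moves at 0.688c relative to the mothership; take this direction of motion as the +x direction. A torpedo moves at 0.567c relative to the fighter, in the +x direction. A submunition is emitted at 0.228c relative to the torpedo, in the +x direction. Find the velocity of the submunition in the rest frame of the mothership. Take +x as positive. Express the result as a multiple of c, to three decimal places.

0.938c

Apply u = (u' + v)/(1 + u'v/c²) successively, working outward toward the mothership.
Start: velocity of the fighter relative to the mothership = 0.6880c.
Compose with the torpedo (u' = 0.567 in the fighter frame): u_1 = (0.567 + 0.688) / (1 + 0.567·0.688) = 1.2550/1.3901 = 0.9028.
Compose with the submunition (u' = 0.228 in the torpedo frame): u_2 = (0.228 + 0.903) / (1 + 0.228·0.903) = 1.1308/1.2058 = 0.9378.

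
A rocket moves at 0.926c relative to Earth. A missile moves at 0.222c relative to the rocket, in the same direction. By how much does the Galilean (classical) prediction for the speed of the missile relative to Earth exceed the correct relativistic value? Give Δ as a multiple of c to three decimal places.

Galilean: u_cl = 0.222 + 0.926 = 1.1480.
Relativistic: u_rel = (0.222 + 0.926) / (1 + 0.222·0.926) = 1.1480/1.2056 = 0.9522.
Δ = 1.1480 − 0.9522 = 0.1958.
(The classical prediction exceeds c; the relativistic result does not.)

Δ = 0.196c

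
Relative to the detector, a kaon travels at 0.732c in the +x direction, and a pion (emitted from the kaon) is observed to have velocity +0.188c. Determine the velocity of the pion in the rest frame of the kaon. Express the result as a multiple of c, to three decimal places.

Invert the composition law: u' = (u − v)/(1 − uv/c²).
u' = (0.188 − 0.732) / (1 − (0.188)(0.732)) = -0.5440/0.8624 = -0.6308.

-0.631c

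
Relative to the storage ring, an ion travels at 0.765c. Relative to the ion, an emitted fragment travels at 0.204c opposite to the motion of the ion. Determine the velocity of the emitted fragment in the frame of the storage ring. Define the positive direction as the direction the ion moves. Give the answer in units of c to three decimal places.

With v = 0.765 and u' = -0.204 (in units of c),
u = (u' + v)/(1 + u'v/c²):
u = (-0.204 + 0.765) / (1 + (-0.204)·0.765) = 0.5610/0.8439 = 0.6647
(Galilean addition would give +0.561c.)

+0.665c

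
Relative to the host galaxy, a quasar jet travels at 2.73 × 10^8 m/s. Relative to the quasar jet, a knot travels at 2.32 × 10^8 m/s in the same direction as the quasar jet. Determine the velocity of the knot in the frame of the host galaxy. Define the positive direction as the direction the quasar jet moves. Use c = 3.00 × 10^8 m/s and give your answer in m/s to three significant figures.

2.96 × 10^8 m/s

In units of c (dividing by 3.00 × 10^8 m/s): v = 0.910, u' = 0.773.
u = (u' + v)/(1 + u'v/c²):
u = (0.773 + 0.910) / (1 + 0.773·0.910) = 1.6833/1.7037 = 0.9880
Converting back: u = 0.9880 × 3.00 × 10^8 m/s.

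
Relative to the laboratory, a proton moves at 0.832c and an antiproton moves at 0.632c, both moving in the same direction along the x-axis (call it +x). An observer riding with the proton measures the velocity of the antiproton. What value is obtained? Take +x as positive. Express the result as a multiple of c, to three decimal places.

-0.422c

β_A = 0.832, β_B = 0.632.
Transform to A's frame with the inverse velocity-addition law: u' = (u − v)/(1 − uv/c²), taking u = β_B and v = β_A.
u' = (0.632 − 0.832) / (1 − (0.832)(0.632)) = -0.2000/0.4742 = -0.4218.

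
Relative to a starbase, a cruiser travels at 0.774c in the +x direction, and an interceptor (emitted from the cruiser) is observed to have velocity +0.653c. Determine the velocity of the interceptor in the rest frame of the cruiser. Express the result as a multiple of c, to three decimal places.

-0.245c

Invert the composition law: u' = (u − v)/(1 − uv/c²).
u' = (0.653 − 0.774) / (1 − (0.653)(0.774)) = -0.1210/0.4946 = -0.2447.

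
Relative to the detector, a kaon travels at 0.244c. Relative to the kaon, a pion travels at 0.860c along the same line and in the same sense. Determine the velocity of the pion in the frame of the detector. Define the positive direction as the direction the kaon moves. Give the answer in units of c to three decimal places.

With v = 0.244 and u' = 0.860 (in units of c),
u = (u' + v)/(1 + u'v/c²):
u = (0.860 + 0.244) / (1 + 0.860·0.244) = 1.1040/1.2098 = 0.9125
(Galilean addition would give +1.104c, exceeding c.)

0.913c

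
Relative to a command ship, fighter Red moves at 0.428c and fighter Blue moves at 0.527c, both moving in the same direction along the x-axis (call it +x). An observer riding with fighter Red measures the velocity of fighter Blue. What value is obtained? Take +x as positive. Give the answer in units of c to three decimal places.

+0.128c

β_A = 0.428, β_B = 0.527.
Transform to A's frame with the inverse velocity-addition law: u' = (u − v)/(1 − uv/c²), taking u = β_B and v = β_A.
u' = (0.527 − 0.428) / (1 − (0.428)(0.527)) = 0.0990/0.7744 = 0.1278.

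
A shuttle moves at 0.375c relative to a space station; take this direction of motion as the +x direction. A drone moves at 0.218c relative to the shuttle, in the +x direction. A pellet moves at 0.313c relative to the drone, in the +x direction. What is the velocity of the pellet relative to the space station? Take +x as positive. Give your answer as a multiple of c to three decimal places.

0.735c

Apply u = (u' + v)/(1 + u'v/c²) successively, working outward toward the space station.
Start: velocity of the shuttle relative to the space station = 0.3750c.
Compose with the drone (u' = 0.218 in the shuttle frame): u_1 = (0.218 + 0.375) / (1 + 0.218·0.375) = 0.5930/1.0817 = 0.5482.
Compose with the pellet (u' = 0.313 in the drone frame): u_2 = (0.313 + 0.548) / (1 + 0.313·0.548) = 0.8612/1.1716 = 0.7351.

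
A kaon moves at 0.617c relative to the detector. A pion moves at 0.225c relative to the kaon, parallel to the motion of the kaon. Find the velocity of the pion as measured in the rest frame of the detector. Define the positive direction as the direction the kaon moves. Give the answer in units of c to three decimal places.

0.739c

With v = 0.617 and u' = 0.225 (in units of c),
u = (u' + v)/(1 + u'v/c²):
u = (0.225 + 0.617) / (1 + 0.225·0.617) = 0.8420/1.1388 = 0.7394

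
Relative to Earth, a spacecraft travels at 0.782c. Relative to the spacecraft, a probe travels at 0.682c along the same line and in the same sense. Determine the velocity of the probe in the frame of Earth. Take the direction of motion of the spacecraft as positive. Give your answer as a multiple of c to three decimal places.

With v = 0.782 and u' = 0.682 (in units of c),
u = (u' + v)/(1 + u'v/c²):
u = (0.682 + 0.782) / (1 + 0.682·0.782) = 1.4640/1.5333 = 0.9548

0.955c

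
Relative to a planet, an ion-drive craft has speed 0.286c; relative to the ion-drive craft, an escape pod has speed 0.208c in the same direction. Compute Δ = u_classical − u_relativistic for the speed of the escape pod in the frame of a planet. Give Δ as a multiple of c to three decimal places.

Galilean: u_cl = 0.208 + 0.286 = 0.4940.
Relativistic: u_rel = (0.208 + 0.286) / (1 + 0.208·0.286) = 0.4940/1.0595 = 0.4663.
Δ = 0.4940 − 0.4663 = 0.0277.

Δ = 0.028c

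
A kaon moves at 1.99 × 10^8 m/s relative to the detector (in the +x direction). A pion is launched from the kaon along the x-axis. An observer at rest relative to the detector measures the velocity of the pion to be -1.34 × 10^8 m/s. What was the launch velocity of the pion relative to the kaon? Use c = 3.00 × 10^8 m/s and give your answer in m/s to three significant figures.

v = 0.663c, u = -0.447c.
Invert the composition law: u' = (u − v)/(1 − uv/c²).
u' = (-0.447 − 0.663) / (1 − (-0.447)(0.663)) = -1.1100/1.2963 = -0.8563.
u' = -0.8563 × 3.00 × 10^8 m/s.

-2.57 × 10^8 m/s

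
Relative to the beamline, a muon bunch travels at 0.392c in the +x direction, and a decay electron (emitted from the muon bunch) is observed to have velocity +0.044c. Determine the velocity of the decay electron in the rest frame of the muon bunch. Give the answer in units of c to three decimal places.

Invert the composition law: u' = (u − v)/(1 − uv/c²).
u' = (0.044 − 0.392) / (1 − (0.044)(0.392)) = -0.3480/0.9828 = -0.3541.

-0.354c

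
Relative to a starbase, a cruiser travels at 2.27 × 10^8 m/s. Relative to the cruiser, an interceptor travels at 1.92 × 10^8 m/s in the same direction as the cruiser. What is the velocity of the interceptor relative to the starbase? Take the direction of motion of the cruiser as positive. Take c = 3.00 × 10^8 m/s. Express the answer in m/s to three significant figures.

2.82 × 10^8 m/s

In units of c (dividing by 3.00 × 10^8 m/s): v = 0.757, u' = 0.640.
u = (u' + v)/(1 + u'v/c²):
u = (0.640 + 0.757) / (1 + 0.640·0.757) = 1.3967/1.4843 = 0.9410
Converting back: u = 0.9410 × 3.00 × 10^8 m/s.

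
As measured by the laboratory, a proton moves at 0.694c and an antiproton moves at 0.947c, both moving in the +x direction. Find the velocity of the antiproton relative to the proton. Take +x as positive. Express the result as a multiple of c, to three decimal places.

+0.738c

β_A = 0.694, β_B = 0.947.
Transform to A's frame with the inverse velocity-addition law: u' = (u − v)/(1 − uv/c²), taking u = β_B and v = β_A.
u' = (0.947 − 0.694) / (1 − (0.694)(0.947)) = 0.2530/0.3428 = 0.7381.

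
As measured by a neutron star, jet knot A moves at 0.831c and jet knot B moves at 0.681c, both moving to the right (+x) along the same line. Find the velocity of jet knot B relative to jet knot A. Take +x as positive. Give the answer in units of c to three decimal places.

β_A = 0.831, β_B = 0.681.
Transform to A's frame with the inverse velocity-addition law: u' = (u − v)/(1 − uv/c²), taking u = β_B and v = β_A.
u' = (0.681 − 0.831) / (1 − (0.831)(0.681)) = -0.1500/0.4341 = -0.3456.

-0.346c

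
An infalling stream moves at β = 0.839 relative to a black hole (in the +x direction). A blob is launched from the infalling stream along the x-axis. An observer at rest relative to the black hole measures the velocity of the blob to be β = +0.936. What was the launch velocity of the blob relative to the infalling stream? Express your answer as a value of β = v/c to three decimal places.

Invert the composition law: u' = (u − v)/(1 − uv/c²).
u' = (0.936 − 0.839) / (1 − (0.936)(0.839)) = 0.0970/0.2147 = 0.4518.

β = +0.452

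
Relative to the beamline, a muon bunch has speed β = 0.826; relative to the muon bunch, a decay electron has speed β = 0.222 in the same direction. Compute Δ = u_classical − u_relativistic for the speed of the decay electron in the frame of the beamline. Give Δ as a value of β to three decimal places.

Δ = 0.162

Galilean: u_cl = 0.222 + 0.826 = 1.0480.
Relativistic: u_rel = (0.222 + 0.826) / (1 + 0.222·0.826) = 1.0480/1.1834 = 0.8856.
Δ = 1.0480 − 0.8856 = 0.1624.
(The classical prediction exceeds c; the relativistic result does not.)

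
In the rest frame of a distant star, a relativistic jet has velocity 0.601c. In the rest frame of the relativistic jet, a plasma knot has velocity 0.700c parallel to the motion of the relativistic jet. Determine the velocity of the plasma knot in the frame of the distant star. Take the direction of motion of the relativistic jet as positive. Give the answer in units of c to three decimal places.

0.916c

With v = 0.601 and u' = 0.700 (in units of c),
u = (u' + v)/(1 + u'v/c²):
u = (0.700 + 0.601) / (1 + 0.700·0.601) = 1.3010/1.4207 = 0.9157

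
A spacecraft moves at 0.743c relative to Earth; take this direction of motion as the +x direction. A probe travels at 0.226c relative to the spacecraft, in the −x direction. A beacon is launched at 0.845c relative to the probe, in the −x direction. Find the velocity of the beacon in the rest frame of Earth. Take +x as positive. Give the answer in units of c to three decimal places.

-0.471c

Apply u = (u' + v)/(1 + u'v/c²) successively, working outward toward Earth.
Start: velocity of the spacecraft relative to Earth = 0.7430c.
Compose with the probe (u' = -0.226 in the spacecraft frame): u_1 = (-0.226 + 0.743) / (1 + (-0.226)·0.743) = 0.5170/0.8321 = 0.6213.
Compose with the beacon (u' = -0.845 in the probe frame): u_2 = (-0.845 + 0.621) / (1 + (-0.845)·0.621) = -0.2237/0.4750 = -0.4709.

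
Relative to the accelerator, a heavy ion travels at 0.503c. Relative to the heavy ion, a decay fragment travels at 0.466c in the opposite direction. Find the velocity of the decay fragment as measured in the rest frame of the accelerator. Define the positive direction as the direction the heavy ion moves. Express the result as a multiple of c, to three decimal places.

With v = 0.503 and u' = -0.466 (in units of c),
u = (u' + v)/(1 + u'v/c²):
u = (-0.466 + 0.503) / (1 + (-0.466)·0.503) = 0.0370/0.7656 = 0.0483
(Galilean addition would give +0.037c.)

+0.048c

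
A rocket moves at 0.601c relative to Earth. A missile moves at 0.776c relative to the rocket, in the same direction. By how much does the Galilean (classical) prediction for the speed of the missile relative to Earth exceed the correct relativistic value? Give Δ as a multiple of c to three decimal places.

Galilean: u_cl = 0.776 + 0.601 = 1.3770.
Relativistic: u_rel = (0.776 + 0.601) / (1 + 0.776·0.601) = 1.3770/1.4664 = 0.9390.
Δ = 1.3770 − 0.9390 = 0.4380.
(The classical prediction exceeds c; the relativistic result does not.)

Δ = 0.438c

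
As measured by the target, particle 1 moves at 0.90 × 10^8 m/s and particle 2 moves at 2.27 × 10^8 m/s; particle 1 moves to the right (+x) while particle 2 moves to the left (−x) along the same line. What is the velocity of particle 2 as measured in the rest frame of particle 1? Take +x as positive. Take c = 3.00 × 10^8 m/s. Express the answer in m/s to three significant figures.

-2.58 × 10^8 m/s

β_A = 0.300, β_B = -0.757 (dividing each by c = 3.00 × 10^8 m/s).
Transform to A's frame with the inverse velocity-addition law: u' = (u − v)/(1 − uv/c²), taking u = β_B and v = β_A.
u' = (-0.757 − 0.300) / (1 − (0.300)(-0.757)) = -1.0567/1.2270 = -0.8612.
u' = -0.8612 × 3.00 × 10^8 m/s.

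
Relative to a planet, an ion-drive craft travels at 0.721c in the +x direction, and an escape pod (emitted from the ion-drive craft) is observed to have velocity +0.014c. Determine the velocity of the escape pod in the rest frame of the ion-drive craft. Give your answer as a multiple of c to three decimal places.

-0.714c

Invert the composition law: u' = (u − v)/(1 − uv/c²).
u' = (0.014 − 0.721) / (1 − (0.014)(0.721)) = -0.7070/0.9899 = -0.7142.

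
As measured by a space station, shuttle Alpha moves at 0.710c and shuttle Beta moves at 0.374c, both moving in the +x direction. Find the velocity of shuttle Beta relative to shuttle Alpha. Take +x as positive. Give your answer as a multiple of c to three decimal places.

β_A = 0.710, β_B = 0.374.
Transform to A's frame with the inverse velocity-addition law: u' = (u − v)/(1 − uv/c²), taking u = β_B and v = β_A.
u' = (0.374 − 0.710) / (1 − (0.710)(0.374)) = -0.3360/0.7345 = -0.4575.

-0.457c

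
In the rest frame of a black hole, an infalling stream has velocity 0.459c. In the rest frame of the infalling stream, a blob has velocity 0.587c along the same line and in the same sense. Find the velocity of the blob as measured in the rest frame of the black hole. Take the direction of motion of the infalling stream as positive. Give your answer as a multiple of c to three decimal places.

With v = 0.459 and u' = 0.587 (in units of c),
u = (u' + v)/(1 + u'v/c²):
u = (0.587 + 0.459) / (1 + 0.587·0.459) = 1.0460/1.2694 = 0.8240

0.824c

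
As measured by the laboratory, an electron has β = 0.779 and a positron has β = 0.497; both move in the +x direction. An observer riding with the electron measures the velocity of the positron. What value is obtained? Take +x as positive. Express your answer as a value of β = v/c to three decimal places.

β_A = 0.779, β_B = 0.497.
Transform to A's frame with the inverse velocity-addition law: u' = (u − v)/(1 − uv/c²), taking u = β_B and v = β_A.
u' = (0.497 − 0.779) / (1 − (0.779)(0.497)) = -0.2820/0.6128 = -0.4602.

β = -0.460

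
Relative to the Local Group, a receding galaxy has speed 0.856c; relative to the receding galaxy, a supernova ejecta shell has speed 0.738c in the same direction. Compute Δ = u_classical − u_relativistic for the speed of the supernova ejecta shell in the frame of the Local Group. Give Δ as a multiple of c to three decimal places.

Galilean: u_cl = 0.738 + 0.856 = 1.5940.
Relativistic: u_rel = (0.738 + 0.856) / (1 + 0.738·0.856) = 1.5940/1.6317 = 0.9769.
Δ = 1.5940 − 0.9769 = 0.6171.
(The classical prediction exceeds c; the relativistic result does not.)

Δ = 0.617c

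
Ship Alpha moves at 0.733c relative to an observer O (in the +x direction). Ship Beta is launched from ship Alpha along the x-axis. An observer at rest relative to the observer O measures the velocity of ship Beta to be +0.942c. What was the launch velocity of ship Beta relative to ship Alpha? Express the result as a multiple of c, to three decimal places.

Invert the composition law: u' = (u − v)/(1 − uv/c²).
u' = (0.942 − 0.733) / (1 − (0.942)(0.733)) = 0.2090/0.3095 = 0.6753.

+0.675c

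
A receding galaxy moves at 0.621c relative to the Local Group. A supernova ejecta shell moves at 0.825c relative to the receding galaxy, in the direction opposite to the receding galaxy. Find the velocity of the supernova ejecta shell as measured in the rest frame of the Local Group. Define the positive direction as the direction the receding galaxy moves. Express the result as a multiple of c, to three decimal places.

With v = 0.621 and u' = -0.825 (in units of c),
u = (u' + v)/(1 + u'v/c²):
u = (-0.825 + 0.621) / (1 + (-0.825)·0.621) = -0.2040/0.4877 = -0.4183

-0.418c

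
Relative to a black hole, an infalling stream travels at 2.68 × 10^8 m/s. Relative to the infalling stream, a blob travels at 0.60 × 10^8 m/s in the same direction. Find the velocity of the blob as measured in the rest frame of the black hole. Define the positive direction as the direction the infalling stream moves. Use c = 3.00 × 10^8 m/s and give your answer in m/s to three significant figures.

2.78 × 10^8 m/s

In units of c (dividing by 3.00 × 10^8 m/s): v = 0.893, u' = 0.200.
u = (u' + v)/(1 + u'v/c²):
u = (0.200 + 0.893) / (1 + 0.200·0.893) = 1.0933/1.1787 = 0.9276
Converting back: u = 0.9276 × 3.00 × 10^8 m/s.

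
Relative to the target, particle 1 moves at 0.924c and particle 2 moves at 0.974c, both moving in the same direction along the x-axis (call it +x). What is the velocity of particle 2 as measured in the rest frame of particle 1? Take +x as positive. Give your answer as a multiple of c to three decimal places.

β_A = 0.924, β_B = 0.974.
Transform to A's frame with the inverse velocity-addition law: u' = (u − v)/(1 − uv/c²), taking u = β_B and v = β_A.
u' = (0.974 − 0.924) / (1 − (0.924)(0.974)) = 0.0500/0.1000 = 0.4999.

+0.500c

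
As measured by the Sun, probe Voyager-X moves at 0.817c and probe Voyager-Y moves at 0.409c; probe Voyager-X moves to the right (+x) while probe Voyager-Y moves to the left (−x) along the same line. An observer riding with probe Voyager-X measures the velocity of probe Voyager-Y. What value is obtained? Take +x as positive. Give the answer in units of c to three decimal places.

β_A = 0.817, β_B = -0.409.
Transform to A's frame with the inverse velocity-addition law: u' = (u − v)/(1 − uv/c²), taking u = β_B and v = β_A.
u' = (-0.409 − 0.817) / (1 − (0.817)(-0.409)) = -1.2260/1.3342 = -0.9189.

-0.919c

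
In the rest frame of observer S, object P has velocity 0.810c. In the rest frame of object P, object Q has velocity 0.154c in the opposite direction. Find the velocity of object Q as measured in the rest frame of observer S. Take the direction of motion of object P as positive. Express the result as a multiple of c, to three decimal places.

+0.749c

With v = 0.810 and u' = -0.154 (in units of c),
u = (u' + v)/(1 + u'v/c²):
u = (-0.154 + 0.810) / (1 + (-0.154)·0.810) = 0.6560/0.8753 = 0.7495
(Galilean addition would give +0.656c.)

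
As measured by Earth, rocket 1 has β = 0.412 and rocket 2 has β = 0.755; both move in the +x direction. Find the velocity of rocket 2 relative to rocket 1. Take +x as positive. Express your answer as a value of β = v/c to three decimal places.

β = +0.498

β_A = 0.412, β_B = 0.755.
Transform to A's frame with the inverse velocity-addition law: u' = (u − v)/(1 − uv/c²), taking u = β_B and v = β_A.
u' = (0.755 − 0.412) / (1 − (0.412)(0.755)) = 0.3430/0.6889 = 0.4979.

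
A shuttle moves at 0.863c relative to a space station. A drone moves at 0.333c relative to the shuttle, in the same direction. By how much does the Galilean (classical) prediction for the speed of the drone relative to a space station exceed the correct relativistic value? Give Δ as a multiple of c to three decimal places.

Galilean: u_cl = 0.333 + 0.863 = 1.1960.
Relativistic: u_rel = (0.333 + 0.863) / (1 + 0.333·0.863) = 1.1960/1.2874 = 0.9290.
Δ = 1.1960 − 0.9290 = 0.2670.
(The classical prediction exceeds c; the relativistic result does not.)

Δ = 0.267c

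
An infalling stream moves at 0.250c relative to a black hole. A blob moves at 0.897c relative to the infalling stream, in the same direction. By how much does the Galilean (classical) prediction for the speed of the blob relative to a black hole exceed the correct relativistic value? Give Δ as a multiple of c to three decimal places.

Galilean: u_cl = 0.897 + 0.250 = 1.1470.
Relativistic: u_rel = (0.897 + 0.250) / (1 + 0.897·0.250) = 1.1470/1.2243 = 0.9369.
Δ = 1.1470 − 0.9369 = 0.2101.
(The classical prediction exceeds c; the relativistic result does not.)

Δ = 0.210c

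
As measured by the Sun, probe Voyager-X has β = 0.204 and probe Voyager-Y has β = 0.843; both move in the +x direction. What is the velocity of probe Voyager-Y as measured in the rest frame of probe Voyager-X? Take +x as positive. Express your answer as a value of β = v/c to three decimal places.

β_A = 0.204, β_B = 0.843.
Transform to A's frame with the inverse velocity-addition law: u' = (u − v)/(1 − uv/c²), taking u = β_B and v = β_A.
u' = (0.843 − 0.204) / (1 − (0.204)(0.843)) = 0.6390/0.8280 = 0.7717.

β = +0.772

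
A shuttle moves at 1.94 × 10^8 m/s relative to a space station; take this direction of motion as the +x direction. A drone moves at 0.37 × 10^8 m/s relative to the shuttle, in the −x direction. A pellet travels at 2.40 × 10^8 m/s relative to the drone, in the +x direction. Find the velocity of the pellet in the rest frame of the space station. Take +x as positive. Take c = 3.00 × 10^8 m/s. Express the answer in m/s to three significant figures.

+2.82 × 10^8 m/s

Apply u = (u' + v)/(1 + u'v/c²) successively, working outward toward the space station.
(Dividing each given speed by c = 3.00 × 10^8 m/s to work in units of c.)
Start: velocity of the shuttle relative to the space station = 0.6467c.
Compose with the drone (u' = -0.123 in the shuttle frame): u_1 = (-0.123 + 0.647) / (1 + (-0.123)·0.647) = 0.5233/0.9202 = 0.5687.
Compose with the pellet (u' = 0.800 in the drone frame): u_2 = (0.800 + 0.569) / (1 + 0.800·0.569) = 1.3687/1.4550 = 0.9407.
So u = 0.9407 × 3.00 × 10^8 m/s.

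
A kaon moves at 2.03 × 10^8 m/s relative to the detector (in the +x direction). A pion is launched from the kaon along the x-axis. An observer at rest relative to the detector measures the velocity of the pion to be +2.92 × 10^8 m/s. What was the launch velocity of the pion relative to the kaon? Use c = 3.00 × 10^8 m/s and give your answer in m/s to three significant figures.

v = 0.677c, u = 0.973c.
Invert the composition law: u' = (u − v)/(1 − uv/c²).
u' = (0.973 − 0.677) / (1 − (0.973)(0.677)) = 0.2967/0.3414 = 0.8690.
u' = 0.8690 × 3.00 × 10^8 m/s.

+2.61 × 10^8 m/s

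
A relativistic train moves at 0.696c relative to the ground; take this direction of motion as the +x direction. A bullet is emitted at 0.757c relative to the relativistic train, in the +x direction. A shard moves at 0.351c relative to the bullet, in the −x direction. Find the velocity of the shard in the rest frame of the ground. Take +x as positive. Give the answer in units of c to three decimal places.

Apply u = (u' + v)/(1 + u'v/c²) successively, working outward toward the ground.
Start: velocity of the relativistic train relative to the ground = 0.6960c.
Compose with the bullet (u' = 0.757 in the relativistic train frame): u_1 = (0.757 + 0.696) / (1 + 0.757·0.696) = 1.4530/1.5269 = 0.9516.
Compose with the shard (u' = -0.351 in the bullet frame): u_2 = (-0.351 + 0.952) / (1 + (-0.351)·0.952) = 0.6006/0.6660 = 0.9019.

+0.902c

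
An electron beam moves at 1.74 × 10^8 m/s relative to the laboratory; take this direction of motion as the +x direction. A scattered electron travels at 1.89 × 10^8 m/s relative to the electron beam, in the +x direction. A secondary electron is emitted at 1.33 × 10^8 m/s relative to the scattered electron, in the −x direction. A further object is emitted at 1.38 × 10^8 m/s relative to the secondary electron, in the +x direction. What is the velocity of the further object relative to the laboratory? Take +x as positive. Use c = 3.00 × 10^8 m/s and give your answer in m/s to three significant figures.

Apply u = (u' + v)/(1 + u'v/c²) successively, working outward toward the laboratory.
(Dividing each given speed by c = 3.00 × 10^8 m/s to work in units of c.)
Start: velocity of the electron beam relative to the laboratory = 0.5800c.
Compose with the scattered electron (u' = 0.630 in the electron beam frame): u_1 = (0.630 + 0.580) / (1 + 0.630·0.580) = 1.2100/1.3654 = 0.8862.
Compose with the secondary electron (u' = -0.443 in the scattered electron frame): u_2 = (-0.443 + 0.886) / (1 + (-0.443)·0.886) = 0.4429/0.6071 = 0.7294.
Compose with the further object (u' = 0.460 in the secondary electron frame): u_3 = (0.460 + 0.729) / (1 + 0.460·0.729) = 1.1894/1.3355 = 0.8906.
So u = 0.8906 × 3.00 × 10^8 m/s.

+2.67 × 10^8 m/s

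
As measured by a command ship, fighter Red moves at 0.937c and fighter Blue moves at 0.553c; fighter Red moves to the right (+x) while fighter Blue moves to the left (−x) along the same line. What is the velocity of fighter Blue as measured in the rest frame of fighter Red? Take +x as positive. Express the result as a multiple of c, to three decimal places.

β_A = 0.937, β_B = -0.553.
Transform to A's frame with the inverse velocity-addition law: u' = (u − v)/(1 − uv/c²), taking u = β_B and v = β_A.
u' = (-0.553 − 0.937) / (1 − (0.937)(-0.553)) = -1.4900/1.5182 = -0.9815.

-0.981c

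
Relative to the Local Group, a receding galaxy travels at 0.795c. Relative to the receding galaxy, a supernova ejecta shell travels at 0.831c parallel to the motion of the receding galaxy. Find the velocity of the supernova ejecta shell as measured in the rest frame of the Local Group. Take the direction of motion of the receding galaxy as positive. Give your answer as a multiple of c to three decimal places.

With v = 0.795 and u' = 0.831 (in units of c),
u = (u' + v)/(1 + u'v/c²):
u = (0.831 + 0.795) / (1 + 0.831·0.795) = 1.6260/1.6606 = 0.9791
(Galilean addition would give +1.626c, exceeding c.)

0.979c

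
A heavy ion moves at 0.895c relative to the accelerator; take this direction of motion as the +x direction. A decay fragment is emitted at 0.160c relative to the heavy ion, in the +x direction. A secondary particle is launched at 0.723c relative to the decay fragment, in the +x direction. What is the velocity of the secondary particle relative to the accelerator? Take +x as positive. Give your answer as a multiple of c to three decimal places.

Apply u = (u' + v)/(1 + u'v/c²) successively, working outward toward the accelerator.
Start: velocity of the heavy ion relative to the accelerator = 0.8950c.
Compose with the decay fragment (u' = 0.160 in the heavy ion frame): u_1 = (0.160 + 0.895) / (1 + 0.160·0.895) = 1.0550/1.1432 = 0.9228.
Compose with the secondary particle (u' = 0.723 in the decay fragment frame): u_2 = (0.723 + 0.923) / (1 + 0.723·0.923) = 1.6458/1.6672 = 0.9872.

0.987c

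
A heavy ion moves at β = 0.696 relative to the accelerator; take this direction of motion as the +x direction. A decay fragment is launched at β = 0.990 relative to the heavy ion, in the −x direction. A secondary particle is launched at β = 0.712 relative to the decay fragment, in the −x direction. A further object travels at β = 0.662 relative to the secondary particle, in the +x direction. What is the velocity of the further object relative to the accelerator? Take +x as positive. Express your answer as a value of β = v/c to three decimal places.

Apply u = (u' + v)/(1 + u'v/c²) successively, working outward toward the accelerator.
Start: velocity of the heavy ion relative to the accelerator = 0.6960c.
Compose with the decay fragment (u' = -0.990 in the heavy ion frame): u_1 = (-0.990 + 0.696) / (1 + (-0.990)·0.696) = -0.2940/0.3110 = -0.9455.
Compose with the secondary particle (u' = -0.712 in the decay fragment frame): u_2 = (-0.712 + (-0.945)) / (1 + (-0.712)·(-0.945)) = -1.6575/1.6732 = -0.9906.
Compose with the further object (u' = 0.662 in the secondary particle frame): u_3 = (0.662 + (-0.991)) / (1 + 0.662·(-0.991)) = -0.3286/0.3442 = -0.9547.

β = -0.955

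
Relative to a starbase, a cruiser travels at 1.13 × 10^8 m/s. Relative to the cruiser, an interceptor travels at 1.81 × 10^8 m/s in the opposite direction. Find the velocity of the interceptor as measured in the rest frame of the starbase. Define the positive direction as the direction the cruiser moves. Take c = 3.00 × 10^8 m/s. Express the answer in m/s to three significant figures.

-8.80 × 10^7 m/s

In units of c (dividing by 3.00 × 10^8 m/s): v = 0.377, u' = -0.603.
u = (u' + v)/(1 + u'v/c²):
u = (-0.603 + 0.377) / (1 + (-0.603)·0.377) = -0.2267/0.7727 = -0.2933
Converting back: u = -0.2933 × 3.00 × 10^8 m/s.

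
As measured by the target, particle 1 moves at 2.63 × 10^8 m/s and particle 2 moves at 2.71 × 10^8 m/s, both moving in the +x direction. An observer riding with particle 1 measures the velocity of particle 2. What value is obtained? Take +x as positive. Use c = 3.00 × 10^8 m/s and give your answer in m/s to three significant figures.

β_A = 0.877, β_B = 0.903 (dividing each by c = 3.00 × 10^8 m/s).
Transform to A's frame with the inverse velocity-addition law: u' = (u − v)/(1 − uv/c²), taking u = β_B and v = β_A.
u' = (0.903 − 0.877) / (1 − (0.877)(0.903)) = 0.0267/0.2081 = 0.1282.
u' = 0.1282 × 3.00 × 10^8 m/s.

+3.84 × 10^7 m/s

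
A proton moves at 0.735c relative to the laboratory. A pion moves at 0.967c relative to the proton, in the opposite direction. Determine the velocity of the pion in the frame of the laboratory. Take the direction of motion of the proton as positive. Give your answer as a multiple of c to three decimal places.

-0.802c

With v = 0.735 and u' = -0.967 (in units of c),
u = (u' + v)/(1 + u'v/c²):
u = (-0.967 + 0.735) / (1 + (-0.967)·0.735) = -0.2320/0.2893 = -0.8021
(Galilean addition would give -0.232c.)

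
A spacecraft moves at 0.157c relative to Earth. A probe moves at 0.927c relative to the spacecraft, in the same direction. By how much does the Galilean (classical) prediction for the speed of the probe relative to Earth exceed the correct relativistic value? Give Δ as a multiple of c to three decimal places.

Δ = 0.138c

Galilean: u_cl = 0.927 + 0.157 = 1.0840.
Relativistic: u_rel = (0.927 + 0.157) / (1 + 0.927·0.157) = 1.0840/1.1455 = 0.9463.
Δ = 1.0840 − 0.9463 = 0.1377.
(The classical prediction exceeds c; the relativistic result does not.)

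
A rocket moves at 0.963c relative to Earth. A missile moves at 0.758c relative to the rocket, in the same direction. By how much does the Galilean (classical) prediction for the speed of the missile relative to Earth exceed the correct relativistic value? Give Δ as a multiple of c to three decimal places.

Δ = 0.726c

Galilean: u_cl = 0.758 + 0.963 = 1.7210.
Relativistic: u_rel = (0.758 + 0.963) / (1 + 0.758·0.963) = 1.7210/1.7300 = 0.9948.
Δ = 1.7210 − 0.9948 = 0.7262.
(The classical prediction exceeds c; the relativistic result does not.)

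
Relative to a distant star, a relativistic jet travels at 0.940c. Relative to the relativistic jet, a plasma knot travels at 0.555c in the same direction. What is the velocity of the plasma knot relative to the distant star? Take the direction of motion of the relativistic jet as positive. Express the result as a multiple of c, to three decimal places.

0.982c

With v = 0.940 and u' = 0.555 (in units of c),
u = (u' + v)/(1 + u'v/c²):
u = (0.555 + 0.940) / (1 + 0.555·0.940) = 1.4950/1.5217 = 0.9825
(Galilean addition would give +1.495c, exceeding c.)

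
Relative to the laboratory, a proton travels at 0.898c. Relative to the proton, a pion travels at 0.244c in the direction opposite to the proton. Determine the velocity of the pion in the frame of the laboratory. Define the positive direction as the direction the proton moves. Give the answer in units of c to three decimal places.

With v = 0.898 and u' = -0.244 (in units of c),
u = (u' + v)/(1 + u'v/c²):
u = (-0.244 + 0.898) / (1 + (-0.244)·0.898) = 0.6540/0.7809 = 0.8375

+0.838c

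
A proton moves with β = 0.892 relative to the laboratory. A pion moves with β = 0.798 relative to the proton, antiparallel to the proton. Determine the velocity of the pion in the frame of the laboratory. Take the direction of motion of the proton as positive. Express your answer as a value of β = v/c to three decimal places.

With v = 0.892 and u' = -0.798 (in units of c),
u = (u' + v)/(1 + u'v/c²):
u = (-0.798 + 0.892) / (1 + (-0.798)·0.892) = 0.0940/0.2882 = 0.3262

β = +0.326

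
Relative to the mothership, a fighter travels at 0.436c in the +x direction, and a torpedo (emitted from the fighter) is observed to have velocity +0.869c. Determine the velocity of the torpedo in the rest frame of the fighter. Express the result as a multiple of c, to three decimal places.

+0.697c

Invert the composition law: u' = (u − v)/(1 − uv/c²).
u' = (0.869 − 0.436) / (1 − (0.869)(0.436)) = 0.4330/0.6211 = 0.6971.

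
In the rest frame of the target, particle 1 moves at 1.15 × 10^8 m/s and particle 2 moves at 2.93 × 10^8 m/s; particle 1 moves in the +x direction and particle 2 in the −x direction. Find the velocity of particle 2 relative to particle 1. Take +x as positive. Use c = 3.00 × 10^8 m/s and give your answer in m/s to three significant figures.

-2.97 × 10^8 m/s

β_A = 0.383, β_B = -0.977 (dividing each by c = 3.00 × 10^8 m/s).
Transform to A's frame with the inverse velocity-addition law: u' = (u − v)/(1 − uv/c²), taking u = β_B and v = β_A.
u' = (-0.977 − 0.383) / (1 − (0.383)(-0.977)) = -1.3600/1.3744 = -0.9895.
u' = -0.9895 × 3.00 × 10^8 m/s.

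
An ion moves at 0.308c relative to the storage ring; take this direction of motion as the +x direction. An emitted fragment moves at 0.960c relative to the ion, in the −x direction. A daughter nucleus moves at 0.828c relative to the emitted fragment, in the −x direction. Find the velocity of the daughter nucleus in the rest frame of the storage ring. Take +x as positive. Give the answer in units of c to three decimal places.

Apply u = (u' + v)/(1 + u'v/c²) successively, working outward toward the storage ring.
Start: velocity of the ion relative to the storage ring = 0.3080c.
Compose with the emitted fragment (u' = -0.960 in the ion frame): u_1 = (-0.960 + 0.308) / (1 + (-0.960)·0.308) = -0.6520/0.7043 = -0.9257.
Compose with the daughter nucleus (u' = -0.828 in the emitted fragment frame): u_2 = (-0.828 + (-0.926)) / (1 + (-0.828)·(-0.926)) = -1.7537/1.7665 = -0.9928.

-0.993c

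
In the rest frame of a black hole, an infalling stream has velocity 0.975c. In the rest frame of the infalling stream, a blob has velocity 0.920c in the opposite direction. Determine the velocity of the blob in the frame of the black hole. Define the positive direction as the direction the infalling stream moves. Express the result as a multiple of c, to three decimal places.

+0.534c

With v = 0.975 and u' = -0.920 (in units of c),
u = (u' + v)/(1 + u'v/c²):
u = (-0.920 + 0.975) / (1 + (-0.920)·0.975) = 0.0550/0.1030 = 0.5340
(Galilean addition would give +0.055c.)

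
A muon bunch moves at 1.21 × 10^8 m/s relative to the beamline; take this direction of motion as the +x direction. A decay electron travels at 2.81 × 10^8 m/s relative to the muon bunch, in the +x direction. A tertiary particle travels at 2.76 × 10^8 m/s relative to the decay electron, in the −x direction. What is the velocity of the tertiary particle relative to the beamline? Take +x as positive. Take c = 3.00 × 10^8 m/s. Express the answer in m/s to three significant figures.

+1.50 × 10^8 m/s

Apply u = (u' + v)/(1 + u'v/c²) successively, working outward toward the beamline.
(Dividing each given speed by c = 3.00 × 10^8 m/s to work in units of c.)
Start: velocity of the muon bunch relative to the beamline = 0.4033c.
Compose with the decay electron (u' = 0.937 in the muon bunch frame): u_1 = (0.937 + 0.403) / (1 + 0.937·0.403) = 1.3400/1.3778 = 0.9726.
Compose with the tertiary particle (u' = -0.920 in the decay electron frame): u_2 = (-0.920 + 0.973) / (1 + (-0.920)·0.973) = 0.0526/0.1052 = 0.4996.
So u = 0.4996 × 3.00 × 10^8 m/s.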